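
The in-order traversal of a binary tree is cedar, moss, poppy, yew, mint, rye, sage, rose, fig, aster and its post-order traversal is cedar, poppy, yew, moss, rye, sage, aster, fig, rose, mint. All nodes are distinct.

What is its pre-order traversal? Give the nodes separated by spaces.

mint moss cedar yew poppy rose sage rye fig aster

The last element of post-order is the root; it splits in-order into left and right subtrees.
Root mint: left subtree has 4 nodes {cedar, moss, poppy, yew}, right has 5 {rye, sage, rose, fig, aster}.
  Root moss: left subtree has 1 node {cedar}, right has 2 {poppy, yew}.
    Root yew: left subtree has 1 node {poppy}, right has 0 { }.
  Root rose: left subtree has 2 nodes {rye, sage}, right has 2 {fig, aster}.
    Root sage: left subtree has 1 node {rye}, right has 0 { }.
    Root fig: left subtree has 0 nodes { }, right has 1 {aster}.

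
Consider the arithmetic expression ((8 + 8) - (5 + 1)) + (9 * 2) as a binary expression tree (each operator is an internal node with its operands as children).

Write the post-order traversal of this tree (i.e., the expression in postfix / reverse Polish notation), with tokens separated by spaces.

Post-order on an expression tree gives postfix notation: for each operator, emit left operand, right operand, then the operator.

8 8 + 5 1 + - 9 2 * +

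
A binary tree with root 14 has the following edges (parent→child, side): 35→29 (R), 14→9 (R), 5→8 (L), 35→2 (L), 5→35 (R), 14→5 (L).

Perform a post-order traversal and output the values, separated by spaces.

Post-order visits the left subtree, then the right subtree, then the node.
At 14: go left to 5.
  At 5: go left to 8.
    8 is a leaf — visit 8.
  At 5: go right to 35.
    At 35: go left to 2.
      2 is a leaf — visit 2.
    At 35: go right to 29.
      29 is a leaf — visit 29.
    Visit 35.
  Visit 5.
At 14: go right to 9.
  9 is a leaf — visit 9.
Visit 14.

8 2 29 35 5 9 14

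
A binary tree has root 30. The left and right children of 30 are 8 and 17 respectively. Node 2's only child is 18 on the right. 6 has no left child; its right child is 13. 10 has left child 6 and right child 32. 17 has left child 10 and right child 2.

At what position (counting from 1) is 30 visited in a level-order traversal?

1

Level-order visits nodes level by level from the root, left to right within each level.
Level 0: 30
Level 1: 8, 17
Level 2: 10, 2
Level 3: 6, 32, 18
Level 4: 13
Full level-order sequence: 30, 8, 17, 10, 2, 6, 32, 18, 13.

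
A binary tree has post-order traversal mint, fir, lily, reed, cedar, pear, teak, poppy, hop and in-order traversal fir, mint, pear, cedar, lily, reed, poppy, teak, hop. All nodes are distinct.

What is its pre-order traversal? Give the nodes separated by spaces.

The last element of post-order is the root; it splits in-order into left and right subtrees.
Root hop: left subtree has 8 nodes {fir, mint, pear, cedar, lily, reed, poppy, teak}, right has 0 { }.
  Root poppy: left subtree has 6 nodes {fir, mint, pear, cedar, lily, reed}, right has 1 {teak}.
    Root pear: left subtree has 2 nodes {fir, mint}, right has 3 {cedar, lily, reed}.
      Root fir: left subtree has 0 nodes { }, right has 1 {mint}.
      Root cedar: left subtree has 0 nodes { }, right has 2 {lily, reed}.
        Root reed: left subtree has 1 node {lily}, right has 0 { }.

hop poppy pear fir mint cedar reed lily teak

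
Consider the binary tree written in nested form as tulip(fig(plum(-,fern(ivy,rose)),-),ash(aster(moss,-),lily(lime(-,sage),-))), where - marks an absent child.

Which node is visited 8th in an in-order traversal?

aster

In-order visits the left subtree, then the node, then the right subtree.
At tulip: go left to fig.
  At fig: go left to plum.
    At plum: no left child.
    Visit plum.
    At plum: go right to fern.
      At fern: go left to ivy.
        ivy is a leaf — visit ivy.
      Visit fern.
      At fern: go right to rose.
        rose is a leaf — visit rose.
  Visit fig.
  At fig: no right child.
Visit tulip.
At tulip: go right to ash.
  At ash: go left to aster.
    At aster: go left to moss.
      moss is a leaf — visit moss.
    Visit aster.
    At aster: no right child.
  Visit ash.
  At ash: go right to lily.
    At lily: go left to lime.
      At lime: no left child.
      Visit lime.
      At lime: go right to sage.
        sage is a leaf — visit sage.
    Visit lily.
    At lily: no right child.
Full in-order sequence: plum, ivy, fern, rose, fig, tulip, moss, aster, ash, lime, sage, lily.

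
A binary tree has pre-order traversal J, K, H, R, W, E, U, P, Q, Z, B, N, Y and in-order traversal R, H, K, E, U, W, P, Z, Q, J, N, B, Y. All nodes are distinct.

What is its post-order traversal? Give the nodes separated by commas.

The first element of pre-order is the root; it splits in-order into left and right subtrees.
Root J: left subtree has 9 nodes {R, H, K, E, U, W, P, Z, Q}, right has 3 {N, B, Y}.
  Root K: left subtree has 2 nodes {R, H}, right has 6 {E, U, W, P, Z, Q}.
    Root H: left subtree has 1 node {R}, right has 0 { }.
    Root W: left subtree has 2 nodes {E, U}, right has 3 {P, Z, Q}.
      Root E: left subtree has 0 nodes { }, right has 1 {U}.
      Root P: left subtree has 0 nodes { }, right has 2 {Z, Q}.
        Root Q: left subtree has 1 node {Z}, right has 0 { }.
  Root B: left subtree has 1 node {N}, right has 1 {Y}.

R, H, U, E, Z, Q, P, W, K, N, Y, B, J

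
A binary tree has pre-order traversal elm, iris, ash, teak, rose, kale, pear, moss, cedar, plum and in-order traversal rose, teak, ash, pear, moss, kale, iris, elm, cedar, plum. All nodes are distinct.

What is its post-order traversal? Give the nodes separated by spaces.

rose teak moss pear kale ash iris plum cedar elm

The first element of pre-order is the root; it splits in-order into left and right subtrees.
Root elm: left subtree has 7 nodes {rose, teak, ash, pear, moss, kale, iris}, right has 2 {cedar, plum}.
  Root iris: left subtree has 6 nodes {rose, teak, ash, pear, moss, kale}, right has 0 { }.
    Root ash: left subtree has 2 nodes {rose, teak}, right has 3 {pear, moss, kale}.
      Root teak: left subtree has 1 node {rose}, right has 0 { }.
      Root kale: left subtree has 2 nodes {pear, moss}, right has 0 { }.
        Root pear: left subtree has 0 nodes { }, right has 1 {moss}.
  Root cedar: left subtree has 0 nodes { }, right has 1 {plum}.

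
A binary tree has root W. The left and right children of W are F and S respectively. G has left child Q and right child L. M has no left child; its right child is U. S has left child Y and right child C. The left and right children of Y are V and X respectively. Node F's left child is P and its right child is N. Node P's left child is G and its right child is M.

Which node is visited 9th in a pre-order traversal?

N

Pre-order visits the node, then its left subtree, then its right subtree.
Visit W.
At W: go left to F.
  Visit F.
  At F: go left to P.
    Visit P.
    At P: go left to G.
      Visit G.
      At G: go left to Q.
        Q is a leaf — visit Q.
      At G: go right to L.
        L is a leaf — visit L.
    At P: go right to M.
      Visit M.
      At M: no left child.
      At M: go right to U.
        U is a leaf — visit U.
  At F: go right to N.
    N is a leaf — visit N.
At W: go right to S.
  Visit S.
  At S: go left to Y.
    Visit Y.
    At Y: go left to V.
      V is a leaf — visit V.
    At Y: go right to X.
      X is a leaf — visit X.
  At S: go right to C.
    C is a leaf — visit C.
Full pre-order sequence: W, F, P, G, Q, L, M, U, N, S, Y, V, X, C.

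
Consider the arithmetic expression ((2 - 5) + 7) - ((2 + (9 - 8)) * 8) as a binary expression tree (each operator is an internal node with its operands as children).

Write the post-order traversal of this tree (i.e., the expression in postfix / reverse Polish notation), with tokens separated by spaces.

Post-order on an expression tree gives postfix notation: for each operator, emit left operand, right operand, then the operator.

2 5 - 7 + 2 9 8 - + 8 * -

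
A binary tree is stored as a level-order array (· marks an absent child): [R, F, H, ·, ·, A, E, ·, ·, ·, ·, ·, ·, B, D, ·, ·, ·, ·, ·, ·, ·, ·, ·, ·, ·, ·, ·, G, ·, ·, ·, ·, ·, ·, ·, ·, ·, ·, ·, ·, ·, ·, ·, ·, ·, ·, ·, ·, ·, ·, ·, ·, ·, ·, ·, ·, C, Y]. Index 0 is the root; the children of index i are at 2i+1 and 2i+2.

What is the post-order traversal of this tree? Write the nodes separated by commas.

Post-order visits the left subtree, then the right subtree, then the node.
At R: go left to F.
  F is a leaf — visit F.
At R: go right to H.
  At H: go left to A.
    A is a leaf — visit A.
  At H: go right to E.
    At E: go left to B.
      At B: no left child.
      At B: go right to G.
        At G: go left to C.
          C is a leaf — visit C.
        At G: go right to Y.
          Y is a leaf — visit Y.
        Visit G.
      Visit B.
    At E: go right to D.
      D is a leaf — visit D.
    Visit E.
  Visit H.
Visit R.

F, A, C, Y, G, B, D, E, H, R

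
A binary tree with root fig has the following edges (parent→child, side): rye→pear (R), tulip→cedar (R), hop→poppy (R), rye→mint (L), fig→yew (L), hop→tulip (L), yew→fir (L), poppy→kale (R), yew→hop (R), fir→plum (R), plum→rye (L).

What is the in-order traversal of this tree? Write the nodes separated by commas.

fir, mint, rye, pear, plum, yew, tulip, cedar, hop, poppy, kale, fig

In-order visits the left subtree, then the node, then the right subtree.
At fig: go left to yew.
  At yew: go left to fir.
    At fir: no left child.
    Visit fir.
    At fir: go right to plum.
      At plum: go left to rye.
        At rye: go left to mint.
          mint is a leaf — visit mint.
        Visit rye.
        At rye: go right to pear.
          pear is a leaf — visit pear.
      Visit plum.
      At plum: no right child.
  Visit yew.
  At yew: go right to hop.
    At hop: go left to tulip.
      At tulip: no left child.
      Visit tulip.
      At tulip: go right to cedar.
        cedar is a leaf — visit cedar.
    Visit hop.
    At hop: go right to poppy.
      At poppy: no left child.
      Visit poppy.
      At poppy: go right to kale.
        kale is a leaf — visit kale.
Visit fig.
At fig: no right child.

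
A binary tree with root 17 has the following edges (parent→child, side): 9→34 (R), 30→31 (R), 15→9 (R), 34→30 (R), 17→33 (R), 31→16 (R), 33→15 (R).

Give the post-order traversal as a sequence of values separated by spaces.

16 31 30 34 9 15 33 17

Post-order visits the left subtree, then the right subtree, then the node.
At 17: no left child.
At 17: go right to 33.
  At 33: no left child.
  At 33: go right to 15.
    At 15: no left child.
    At 15: go right to 9.
      At 9: no left child.
      At 9: go right to 34.
        At 34: no left child.
        At 34: go right to 30.
          At 30: no left child.
          At 30: go right to 31.
            At 31: no left child.
            At 31: go right to 16.
              16 is a leaf — visit 16.
            Visit 31.
          Visit 30.
        Visit 34.
      Visit 9.
    Visit 15.
  Visit 33.
Visit 17.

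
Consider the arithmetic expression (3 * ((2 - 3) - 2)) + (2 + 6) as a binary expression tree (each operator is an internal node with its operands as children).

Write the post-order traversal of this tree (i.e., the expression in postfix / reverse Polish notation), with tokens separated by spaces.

3 2 3 - 2 - * 2 6 + +

Post-order on an expression tree gives postfix notation: for each operator, emit left operand, right operand, then the operator.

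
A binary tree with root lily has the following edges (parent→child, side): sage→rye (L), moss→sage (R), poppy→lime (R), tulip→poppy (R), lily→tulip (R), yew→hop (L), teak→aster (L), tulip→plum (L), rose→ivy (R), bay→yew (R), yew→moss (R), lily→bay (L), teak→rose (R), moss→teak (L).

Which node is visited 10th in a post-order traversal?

Post-order visits the left subtree, then the right subtree, then the node.
At lily: go left to bay.
  At bay: no left child.
  At bay: go right to yew.
    At yew: go left to hop.
      hop is a leaf — visit hop.
    At yew: go right to moss.
      At moss: go left to teak.
        At teak: go left to aster.
          aster is a leaf — visit aster.
        At teak: go right to rose.
          At rose: no left child.
          At rose: go right to ivy.
            ivy is a leaf — visit ivy.
          Visit rose.
        Visit teak.
      At moss: go right to sage.
        At sage: go left to rye.
          rye is a leaf — visit rye.
        At sage: no right child.
        Visit sage.
      Visit moss.
    Visit yew.
  Visit bay.
At lily: go right to tulip.
  At tulip: go left to plum.
    plum is a leaf — visit plum.
  At tulip: go right to poppy.
    At poppy: no left child.
    At poppy: go right to lime.
      lime is a leaf — visit lime.
    Visit poppy.
  Visit tulip.
Visit lily.
Full post-order sequence: hop, aster, ivy, rose, teak, rye, sage, moss, yew, bay, plum, lime, poppy, tulip, lily.

bay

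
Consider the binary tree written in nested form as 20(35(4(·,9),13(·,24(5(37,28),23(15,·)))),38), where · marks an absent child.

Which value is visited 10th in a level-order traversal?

Level-order visits nodes level by level from the root, left to right within each level.
Level 0: 20
Level 1: 35, 38
Level 2: 4, 13
Level 3: 9, 24
Level 4: 5, 23
Level 5: 37, 28, 15
Full level-order sequence: 20, 35, 38, 4, 13, 9, 24, 5, 23, 37, 28, 15.

37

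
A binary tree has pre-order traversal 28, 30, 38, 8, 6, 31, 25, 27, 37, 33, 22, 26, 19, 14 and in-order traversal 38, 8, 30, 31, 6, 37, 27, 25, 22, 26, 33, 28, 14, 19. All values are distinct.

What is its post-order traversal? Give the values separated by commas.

The first element of pre-order is the root; it splits in-order into left and right subtrees.
Root 28: left subtree has 11 nodes {38, 8, 30, 31, 6, 37, 27, 25, 22, 26, 33}, right has 2 {14, 19}.
  Root 30: left subtree has 2 nodes {38, 8}, right has 8 {31, 6, 37, 27, 25, 22, 26, 33}.
    Root 38: left subtree has 0 nodes { }, right has 1 {8}.
    Root 6: left subtree has 1 node {31}, right has 6 {37, 27, 25, 22, 26, 33}.
      Root 25: left subtree has 2 nodes {37, 27}, right has 3 {22, 26, 33}.
        Root 27: left subtree has 1 node {37}, right has 0 { }.
        Root 33: left subtree has 2 nodes {22, 26}, right has 0 { }.
          Root 22: left subtree has 0 nodes { }, right has 1 {26}.
  Root 19: left subtree has 1 node {14}, right has 0 { }.

8, 38, 31, 37, 27, 26, 22, 33, 25, 6, 30, 14, 19, 28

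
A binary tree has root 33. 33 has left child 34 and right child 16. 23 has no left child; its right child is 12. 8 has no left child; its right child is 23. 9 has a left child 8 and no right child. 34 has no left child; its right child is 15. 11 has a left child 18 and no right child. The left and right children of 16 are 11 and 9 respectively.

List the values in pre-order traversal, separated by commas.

Pre-order visits the node, then its left subtree, then its right subtree.
Visit 33.
At 33: go left to 34.
  Visit 34.
  At 34: no left child.
  At 34: go right to 15.
    15 is a leaf — visit 15.
At 33: go right to 16.
  Visit 16.
  At 16: go left to 11.
    Visit 11.
    At 11: go left to 18.
      18 is a leaf — visit 18.
    At 11: no right child.
  At 16: go right to 9.
    Visit 9.
    At 9: go left to 8.
      Visit 8.
      At 8: no left child.
      At 8: go right to 23.
        Visit 23.
        At 23: no left child.
        At 23: go right to 12.
          12 is a leaf — visit 12.
    At 9: no right child.

33, 34, 15, 16, 11, 18, 9, 8, 23, 12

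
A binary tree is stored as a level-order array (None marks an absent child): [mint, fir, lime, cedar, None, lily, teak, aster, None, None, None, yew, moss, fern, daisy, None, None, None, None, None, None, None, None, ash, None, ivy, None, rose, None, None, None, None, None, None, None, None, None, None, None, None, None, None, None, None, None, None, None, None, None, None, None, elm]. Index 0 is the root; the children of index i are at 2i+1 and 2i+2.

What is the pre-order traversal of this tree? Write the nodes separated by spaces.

Pre-order visits the node, then its left subtree, then its right subtree.
Visit mint.
At mint: go left to fir.
  Visit fir.
  At fir: go left to cedar.
    Visit cedar.
    At cedar: go left to aster.
      aster is a leaf — visit aster.
    At cedar: no right child.
  At fir: no right child.
At mint: go right to lime.
  Visit lime.
  At lime: go left to lily.
    Visit lily.
    At lily: go left to yew.
      Visit yew.
      At yew: go left to ash.
        ash is a leaf — visit ash.
      At yew: no right child.
    At lily: go right to moss.
      Visit moss.
      At moss: go left to ivy.
        Visit ivy.
        At ivy: go left to elm.
          elm is a leaf — visit elm.
        At ivy: no right child.
      At moss: no right child.
  At lime: go right to teak.
    Visit teak.
    At teak: go left to fern.
      Visit fern.
      At fern: go left to rose.
        rose is a leaf — visit rose.
      At fern: no right child.
    At teak: go right to daisy.
      daisy is a leaf — visit daisy.

mint fir cedar aster lime lily yew ash moss ivy elm teak fern rose daisy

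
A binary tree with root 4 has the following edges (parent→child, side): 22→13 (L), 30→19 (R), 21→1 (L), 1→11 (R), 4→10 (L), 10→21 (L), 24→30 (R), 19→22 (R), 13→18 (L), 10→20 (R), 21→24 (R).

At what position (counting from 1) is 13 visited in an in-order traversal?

8

In-order visits the left subtree, then the node, then the right subtree.
At 4: go left to 10.
  At 10: go left to 21.
    At 21: go left to 1.
      At 1: no left child.
      Visit 1.
      At 1: go right to 11.
        11 is a leaf — visit 11.
    Visit 21.
    At 21: go right to 24.
      At 24: no left child.
      Visit 24.
      At 24: go right to 30.
        At 30: no left child.
        Visit 30.
        At 30: go right to 19.
          At 19: no left child.
          Visit 19.
          At 19: go right to 22.
            At 22: go left to 13.
              At 13: go left to 18.
                18 is a leaf — visit 18.
              Visit 13.
              At 13: no right child.
            Visit 22.
            At 22: no right child.
  Visit 10.
  At 10: go right to 20.
    20 is a leaf — visit 20.
Visit 4.
At 4: no right child.
Full in-order sequence: 1, 11, 21, 24, 30, 19, 18, 13, 22, 10, 20, 4.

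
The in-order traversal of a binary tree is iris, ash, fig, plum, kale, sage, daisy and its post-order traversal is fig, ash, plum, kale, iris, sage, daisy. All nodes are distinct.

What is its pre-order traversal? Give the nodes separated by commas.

The last element of post-order is the root; it splits in-order into left and right subtrees.
Root daisy: left subtree has 6 nodes {iris, ash, fig, plum, kale, sage}, right has 0 { }.
  Root sage: left subtree has 5 nodes {iris, ash, fig, plum, kale}, right has 0 { }.
    Root iris: left subtree has 0 nodes { }, right has 4 {ash, fig, plum, kale}.
      Root kale: left subtree has 3 nodes {ash, fig, plum}, right has 0 { }.
        Root plum: left subtree has 2 nodes {ash, fig}, right has 0 { }.
          Root ash: left subtree has 0 nodes { }, right has 1 {fig}.

daisy, sage, iris, kale, plum, ash, fig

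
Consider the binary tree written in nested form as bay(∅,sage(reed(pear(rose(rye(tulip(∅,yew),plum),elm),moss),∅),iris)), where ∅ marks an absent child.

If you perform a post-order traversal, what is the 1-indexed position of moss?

7

Post-order visits the left subtree, then the right subtree, then the node.
At bay: no left child.
At bay: go right to sage.
  At sage: go left to reed.
    At reed: go left to pear.
      At pear: go left to rose.
        At rose: go left to rye.
          At rye: go left to tulip.
            At tulip: no left child.
            At tulip: go right to yew.
              yew is a leaf — visit yew.
            Visit tulip.
          At rye: go right to plum.
            plum is a leaf — visit plum.
          Visit rye.
        At rose: go right to elm.
          elm is a leaf — visit elm.
        Visit rose.
      At pear: go right to moss.
        moss is a leaf — visit moss.
      Visit pear.
    At reed: no right child.
    Visit reed.
  At sage: go right to iris.
    iris is a leaf — visit iris.
  Visit sage.
Visit bay.
Full post-order sequence: yew, tulip, plum, rye, elm, rose, moss, pear, reed, iris, sage, bay.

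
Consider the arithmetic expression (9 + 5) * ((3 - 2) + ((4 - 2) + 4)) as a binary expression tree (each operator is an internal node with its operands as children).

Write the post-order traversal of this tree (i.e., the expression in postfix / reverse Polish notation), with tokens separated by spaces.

9 5 + 3 2 - 4 2 - 4 + + *

Post-order on an expression tree gives postfix notation: for each operator, emit left operand, right operand, then the operator.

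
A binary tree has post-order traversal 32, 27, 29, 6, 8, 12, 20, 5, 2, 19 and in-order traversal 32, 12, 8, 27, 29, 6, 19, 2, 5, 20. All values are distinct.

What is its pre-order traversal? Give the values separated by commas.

19, 12, 32, 8, 6, 29, 27, 2, 5, 20

The last element of post-order is the root; it splits in-order into left and right subtrees.
Root 19: left subtree has 6 nodes {32, 12, 8, 27, 29, 6}, right has 3 {2, 5, 20}.
  Root 12: left subtree has 1 node {32}, right has 4 {8, 27, 29, 6}.
    Root 8: left subtree has 0 nodes { }, right has 3 {27, 29, 6}.
      Root 6: left subtree has 2 nodes {27, 29}, right has 0 { }.
        Root 29: left subtree has 1 node {27}, right has 0 { }.
  Root 2: left subtree has 0 nodes { }, right has 2 {5, 20}.
    Root 5: left subtree has 0 nodes { }, right has 1 {20}.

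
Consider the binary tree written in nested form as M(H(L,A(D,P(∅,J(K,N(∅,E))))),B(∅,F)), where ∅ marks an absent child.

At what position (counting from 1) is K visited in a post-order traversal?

Post-order visits the left subtree, then the right subtree, then the node.
At M: go left to H.
  At H: go left to L.
    L is a leaf — visit L.
  At H: go right to A.
    At A: go left to D.
      D is a leaf — visit D.
    At A: go right to P.
      At P: no left child.
      At P: go right to J.
        At J: go left to K.
          K is a leaf — visit K.
        At J: go right to N.
          At N: no left child.
          At N: go right to E.
            E is a leaf — visit E.
          Visit N.
        Visit J.
      Visit P.
    Visit A.
  Visit H.
At M: go right to B.
  At B: no left child.
  At B: go right to F.
    F is a leaf — visit F.
  Visit B.
Visit M.
Full post-order sequence: L, D, K, E, N, J, P, A, H, F, B, M.

3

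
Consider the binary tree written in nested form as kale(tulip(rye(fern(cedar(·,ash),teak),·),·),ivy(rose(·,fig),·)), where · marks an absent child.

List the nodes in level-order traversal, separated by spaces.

kale tulip ivy rye rose fern fig cedar teak ash

Level-order visits nodes level by level from the root, left to right within each level.
Level 0: kale
Level 1: tulip, ivy
Level 2: rye, rose
Level 3: fern, fig
Level 4: cedar, teak
Level 5: ash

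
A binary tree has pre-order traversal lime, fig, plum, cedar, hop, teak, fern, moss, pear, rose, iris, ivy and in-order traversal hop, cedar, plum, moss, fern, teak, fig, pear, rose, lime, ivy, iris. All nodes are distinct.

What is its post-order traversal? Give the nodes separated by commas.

The first element of pre-order is the root; it splits in-order into left and right subtrees.
Root lime: left subtree has 9 nodes {hop, cedar, plum, moss, fern, teak, fig, pear, rose}, right has 2 {ivy, iris}.
  Root fig: left subtree has 6 nodes {hop, cedar, plum, moss, fern, teak}, right has 2 {pear, rose}.
    Root plum: left subtree has 2 nodes {hop, cedar}, right has 3 {moss, fern, teak}.
      Root cedar: left subtree has 1 node {hop}, right has 0 { }.
      Root teak: left subtree has 2 nodes {moss, fern}, right has 0 { }.
        Root fern: left subtree has 1 node {moss}, right has 0 { }.
    Root pear: left subtree has 0 nodes { }, right has 1 {rose}.
  Root iris: left subtree has 1 node {ivy}, right has 0 { }.

hop, cedar, moss, fern, teak, plum, rose, pear, fig, ivy, iris, lime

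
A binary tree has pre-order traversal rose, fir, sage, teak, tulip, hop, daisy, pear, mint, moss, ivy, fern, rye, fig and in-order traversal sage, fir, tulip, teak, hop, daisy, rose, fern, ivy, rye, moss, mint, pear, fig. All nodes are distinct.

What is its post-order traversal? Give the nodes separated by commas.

sage, tulip, daisy, hop, teak, fir, fern, rye, ivy, moss, mint, fig, pear, rose

The first element of pre-order is the root; it splits in-order into left and right subtrees.
Root rose: left subtree has 6 nodes {sage, fir, tulip, teak, hop, daisy}, right has 7 {fern, ivy, rye, moss, mint, pear, fig}.
  Root fir: left subtree has 1 node {sage}, right has 4 {tulip, teak, hop, daisy}.
    Root teak: left subtree has 1 node {tulip}, right has 2 {hop, daisy}.
      Root hop: left subtree has 0 nodes { }, right has 1 {daisy}.
  Root pear: left subtree has 5 nodes {fern, ivy, rye, moss, mint}, right has 1 {fig}.
    Root mint: left subtree has 4 nodes {fern, ivy, rye, moss}, right has 0 { }.
      Root moss: left subtree has 3 nodes {fern, ivy, rye}, right has 0 { }.
        Root ivy: left subtree has 1 node {fern}, right has 1 {rye}.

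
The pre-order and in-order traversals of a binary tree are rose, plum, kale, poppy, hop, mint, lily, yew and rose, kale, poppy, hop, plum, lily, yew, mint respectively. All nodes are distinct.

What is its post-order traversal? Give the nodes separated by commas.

The first element of pre-order is the root; it splits in-order into left and right subtrees.
Root rose: left subtree has 0 nodes { }, right has 7 {kale, poppy, hop, plum, lily, yew, mint}.
  Root plum: left subtree has 3 nodes {kale, poppy, hop}, right has 3 {lily, yew, mint}.
    Root kale: left subtree has 0 nodes { }, right has 2 {poppy, hop}.
      Root poppy: left subtree has 0 nodes { }, right has 1 {hop}.
    Root mint: left subtree has 2 nodes {lily, yew}, right has 0 { }.
      Root lily: left subtree has 0 nodes { }, right has 1 {yew}.

hop, poppy, kale, yew, lily, mint, plum, rose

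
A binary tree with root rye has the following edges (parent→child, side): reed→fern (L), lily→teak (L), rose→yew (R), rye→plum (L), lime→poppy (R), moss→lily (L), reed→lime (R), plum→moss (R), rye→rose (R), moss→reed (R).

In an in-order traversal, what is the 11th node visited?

In-order visits the left subtree, then the node, then the right subtree.
At rye: go left to plum.
  At plum: no left child.
  Visit plum.
  At plum: go right to moss.
    At moss: go left to lily.
      At lily: go left to teak.
        teak is a leaf — visit teak.
      Visit lily.
      At lily: no right child.
    Visit moss.
    At moss: go right to reed.
      At reed: go left to fern.
        fern is a leaf — visit fern.
      Visit reed.
      At reed: go right to lime.
        At lime: no left child.
        Visit lime.
        At lime: go right to poppy.
          poppy is a leaf — visit poppy.
Visit rye.
At rye: go right to rose.
  At rose: no left child.
  Visit rose.
  At rose: go right to yew.
    yew is a leaf — visit yew.
Full in-order sequence: plum, teak, lily, moss, fern, reed, lime, poppy, rye, rose, yew.

yew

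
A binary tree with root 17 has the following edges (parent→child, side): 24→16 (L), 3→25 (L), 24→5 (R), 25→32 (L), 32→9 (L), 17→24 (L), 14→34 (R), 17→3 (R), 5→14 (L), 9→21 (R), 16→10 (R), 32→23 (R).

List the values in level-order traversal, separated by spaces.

17 24 3 16 5 25 10 14 32 34 9 23 21

Level-order visits nodes level by level from the root, left to right within each level.
Level 0: 17
Level 1: 24, 3
Level 2: 16, 5, 25
Level 3: 10, 14, 32
Level 4: 34, 9, 23
Level 5: 21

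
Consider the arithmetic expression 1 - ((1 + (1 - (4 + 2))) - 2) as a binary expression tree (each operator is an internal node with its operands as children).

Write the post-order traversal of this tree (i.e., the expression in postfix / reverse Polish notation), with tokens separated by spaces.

Post-order on an expression tree gives postfix notation: for each operator, emit left operand, right operand, then the operator.

1 1 1 4 2 + - + 2 - -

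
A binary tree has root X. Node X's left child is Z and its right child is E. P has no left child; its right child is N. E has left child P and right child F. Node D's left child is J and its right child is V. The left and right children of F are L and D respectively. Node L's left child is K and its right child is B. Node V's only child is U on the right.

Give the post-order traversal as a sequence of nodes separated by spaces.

Z N P K B L J U V D F E X

Post-order visits the left subtree, then the right subtree, then the node.
At X: go left to Z.
  Z is a leaf — visit Z.
At X: go right to E.
  At E: go left to P.
    At P: no left child.
    At P: go right to N.
      N is a leaf — visit N.
    Visit P.
  At E: go right to F.
    At F: go left to L.
      At L: go left to K.
        K is a leaf — visit K.
      At L: go right to B.
        B is a leaf — visit B.
      Visit L.
    At F: go right to D.
      At D: go left to J.
        J is a leaf — visit J.
      At D: go right to V.
        At V: no left child.
        At V: go right to U.
          U is a leaf — visit U.
        Visit V.
      Visit D.
    Visit F.
  Visit E.
Visit X.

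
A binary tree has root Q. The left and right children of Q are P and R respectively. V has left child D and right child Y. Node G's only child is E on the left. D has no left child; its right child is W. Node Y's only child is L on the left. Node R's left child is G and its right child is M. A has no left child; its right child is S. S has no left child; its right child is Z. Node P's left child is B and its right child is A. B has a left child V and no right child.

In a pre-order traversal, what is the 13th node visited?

G

Pre-order visits the node, then its left subtree, then its right subtree.
Visit Q.
At Q: go left to P.
  Visit P.
  At P: go left to B.
    Visit B.
    At B: go left to V.
      Visit V.
      At V: go left to D.
        Visit D.
        At D: no left child.
        At D: go right to W.
          W is a leaf — visit W.
      At V: go right to Y.
        Visit Y.
        At Y: go left to L.
          L is a leaf — visit L.
        At Y: no right child.
    At B: no right child.
  At P: go right to A.
    Visit A.
    At A: no left child.
    At A: go right to S.
      Visit S.
      At S: no left child.
      At S: go right to Z.
        Z is a leaf — visit Z.
At Q: go right to R.
  Visit R.
  At R: go left to G.
    Visit G.
    At G: go left to E.
      E is a leaf — visit E.
    At G: no right child.
  At R: go right to M.
    M is a leaf — visit M.
Full pre-order sequence: Q, P, B, V, D, W, Y, L, A, S, Z, R, G, E, M.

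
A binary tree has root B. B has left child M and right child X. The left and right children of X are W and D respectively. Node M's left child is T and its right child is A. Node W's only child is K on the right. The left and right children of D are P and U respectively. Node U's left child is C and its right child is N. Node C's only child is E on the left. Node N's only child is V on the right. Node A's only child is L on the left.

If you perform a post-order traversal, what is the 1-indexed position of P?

7

Post-order visits the left subtree, then the right subtree, then the node.
At B: go left to M.
  At M: go left to T.
    T is a leaf — visit T.
  At M: go right to A.
    At A: go left to L.
      L is a leaf — visit L.
    At A: no right child.
    Visit A.
  Visit M.
At B: go right to X.
  At X: go left to W.
    At W: no left child.
    At W: go right to K.
      K is a leaf — visit K.
    Visit W.
  At X: go right to D.
    At D: go left to P.
      P is a leaf — visit P.
    At D: go right to U.
      At U: go left to C.
        At C: go left to E.
          E is a leaf — visit E.
        At C: no right child.
        Visit C.
      At U: go right to N.
        At N: no left child.
        At N: go right to V.
          V is a leaf — visit V.
        Visit N.
      Visit U.
    Visit D.
  Visit X.
Visit B.
Full post-order sequence: T, L, A, M, K, W, P, E, C, V, N, U, D, X, B.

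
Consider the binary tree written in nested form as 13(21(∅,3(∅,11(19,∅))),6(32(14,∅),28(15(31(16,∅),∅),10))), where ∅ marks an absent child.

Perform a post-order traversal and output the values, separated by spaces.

19 11 3 21 14 32 16 31 15 10 28 6 13

Post-order visits the left subtree, then the right subtree, then the node.
At 13: go left to 21.
  At 21: no left child.
  At 21: go right to 3.
    At 3: no left child.
    At 3: go right to 11.
      At 11: go left to 19.
        19 is a leaf — visit 19.
      At 11: no right child.
      Visit 11.
    Visit 3.
  Visit 21.
At 13: go right to 6.
  At 6: go left to 32.
    At 32: go left to 14.
      14 is a leaf — visit 14.
    At 32: no right child.
    Visit 32.
  At 6: go right to 28.
    At 28: go left to 15.
      At 15: go left to 31.
        At 31: go left to 16.
          16 is a leaf — visit 16.
        At 31: no right child.
        Visit 31.
      At 15: no right child.
      Visit 15.
    At 28: go right to 10.
      10 is a leaf — visit 10.
    Visit 28.
  Visit 6.
Visit 13.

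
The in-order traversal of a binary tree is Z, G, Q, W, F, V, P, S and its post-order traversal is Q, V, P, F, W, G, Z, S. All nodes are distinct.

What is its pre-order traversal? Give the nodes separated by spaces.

The last element of post-order is the root; it splits in-order into left and right subtrees.
Root S: left subtree has 7 nodes {Z, G, Q, W, F, V, P}, right has 0 { }.
  Root Z: left subtree has 0 nodes { }, right has 6 {G, Q, W, F, V, P}.
    Root G: left subtree has 0 nodes { }, right has 5 {Q, W, F, V, P}.
      Root W: left subtree has 1 node {Q}, right has 3 {F, V, P}.
        Root F: left subtree has 0 nodes { }, right has 2 {V, P}.
          Root P: left subtree has 1 node {V}, right has 0 { }.

S Z G W Q F P V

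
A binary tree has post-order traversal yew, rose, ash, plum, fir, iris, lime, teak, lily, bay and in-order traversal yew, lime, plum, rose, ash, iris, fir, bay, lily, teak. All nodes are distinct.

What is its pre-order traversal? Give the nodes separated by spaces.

The last element of post-order is the root; it splits in-order into left and right subtrees.
Root bay: left subtree has 7 nodes {yew, lime, plum, rose, ash, iris, fir}, right has 2 {lily, teak}.
  Root lime: left subtree has 1 node {yew}, right has 5 {plum, rose, ash, iris, fir}.
    Root iris: left subtree has 3 nodes {plum, rose, ash}, right has 1 {fir}.
      Root plum: left subtree has 0 nodes { }, right has 2 {rose, ash}.
        Root ash: left subtree has 1 node {rose}, right has 0 { }.
  Root lily: left subtree has 0 nodes { }, right has 1 {teak}.

bay lime yew iris plum ash rose fir lily teak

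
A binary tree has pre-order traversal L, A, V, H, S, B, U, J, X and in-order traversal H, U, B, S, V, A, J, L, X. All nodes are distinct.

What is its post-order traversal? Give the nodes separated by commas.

The first element of pre-order is the root; it splits in-order into left and right subtrees.
Root L: left subtree has 7 nodes {H, U, B, S, V, A, J}, right has 1 {X}.
  Root A: left subtree has 5 nodes {H, U, B, S, V}, right has 1 {J}.
    Root V: left subtree has 4 nodes {H, U, B, S}, right has 0 { }.
      Root H: left subtree has 0 nodes { }, right has 3 {U, B, S}.
        Root S: left subtree has 2 nodes {U, B}, right has 0 { }.
          Root B: left subtree has 1 node {U}, right has 0 { }.

U, B, S, H, V, J, A, X, L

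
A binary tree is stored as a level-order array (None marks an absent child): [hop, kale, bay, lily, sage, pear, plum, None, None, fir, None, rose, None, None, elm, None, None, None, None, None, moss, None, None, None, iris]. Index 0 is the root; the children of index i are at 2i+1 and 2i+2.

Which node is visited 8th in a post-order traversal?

pear

Post-order visits the left subtree, then the right subtree, then the node.
At hop: go left to kale.
  At kale: go left to lily.
    lily is a leaf — visit lily.
  At kale: go right to sage.
    At sage: go left to fir.
      At fir: no left child.
      At fir: go right to moss.
        moss is a leaf — visit moss.
      Visit fir.
    At sage: no right child.
    Visit sage.
  Visit kale.
At hop: go right to bay.
  At bay: go left to pear.
    At pear: go left to rose.
      At rose: no left child.
      At rose: go right to iris.
        iris is a leaf — visit iris.
      Visit rose.
    At pear: no right child.
    Visit pear.
  At bay: go right to plum.
    At plum: no left child.
    At plum: go right to elm.
      elm is a leaf — visit elm.
    Visit plum.
  Visit bay.
Visit hop.
Full post-order sequence: lily, moss, fir, sage, kale, iris, rose, pear, elm, plum, bay, hop.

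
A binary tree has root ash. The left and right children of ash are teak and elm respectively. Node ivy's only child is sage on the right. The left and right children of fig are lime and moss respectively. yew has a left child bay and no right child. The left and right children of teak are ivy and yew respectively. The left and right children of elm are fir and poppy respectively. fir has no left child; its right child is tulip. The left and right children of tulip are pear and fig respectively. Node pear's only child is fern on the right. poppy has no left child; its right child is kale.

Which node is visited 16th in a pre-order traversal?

kale

Pre-order visits the node, then its left subtree, then its right subtree.
Visit ash.
At ash: go left to teak.
  Visit teak.
  At teak: go left to ivy.
    Visit ivy.
    At ivy: no left child.
    At ivy: go right to sage.
      sage is a leaf — visit sage.
  At teak: go right to yew.
    Visit yew.
    At yew: go left to bay.
      bay is a leaf — visit bay.
    At yew: no right child.
At ash: go right to elm.
  Visit elm.
  At elm: go left to fir.
    Visit fir.
    At fir: no left child.
    At fir: go right to tulip.
      Visit tulip.
      At tulip: go left to pear.
        Visit pear.
        At pear: no left child.
        At pear: go right to fern.
          fern is a leaf — visit fern.
      At tulip: go right to fig.
        Visit fig.
        At fig: go left to lime.
          lime is a leaf — visit lime.
        At fig: go right to moss.
          moss is a leaf — visit moss.
  At elm: go right to poppy.
    Visit poppy.
    At poppy: no left child.
    At poppy: go right to kale.
      kale is a leaf — visit kale.
Full pre-order sequence: ash, teak, ivy, sage, yew, bay, elm, fir, tulip, pear, fern, fig, lime, moss, poppy, kale.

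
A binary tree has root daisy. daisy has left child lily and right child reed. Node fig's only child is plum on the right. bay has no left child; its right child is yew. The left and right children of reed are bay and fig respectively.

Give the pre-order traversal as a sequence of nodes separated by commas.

daisy, lily, reed, bay, yew, fig, plum

Pre-order visits the node, then its left subtree, then its right subtree.
Visit daisy.
At daisy: go left to lily.
  lily is a leaf — visit lily.
At daisy: go right to reed.
  Visit reed.
  At reed: go left to bay.
    Visit bay.
    At bay: no left child.
    At bay: go right to yew.
      yew is a leaf — visit yew.
  At reed: go right to fig.
    Visit fig.
    At fig: no left child.
    At fig: go right to plum.
      plum is a leaf — visit plum.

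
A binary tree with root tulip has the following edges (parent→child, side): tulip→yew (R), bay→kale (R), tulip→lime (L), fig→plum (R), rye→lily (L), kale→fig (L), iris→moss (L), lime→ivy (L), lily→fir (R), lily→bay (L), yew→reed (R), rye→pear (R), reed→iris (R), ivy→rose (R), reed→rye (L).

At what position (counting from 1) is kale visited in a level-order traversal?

Level-order visits nodes level by level from the root, left to right within each level.
Level 0: tulip
Level 1: lime, yew
Level 2: ivy, reed
Level 3: rose, rye, iris
Level 4: lily, pear, moss
Level 5: bay, fir
Level 6: kale
Level 7: fig
Level 8: plum
Full level-order sequence: tulip, lime, yew, ivy, reed, rose, rye, iris, lily, pear, moss, bay, fir, kale, fig, plum.

14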